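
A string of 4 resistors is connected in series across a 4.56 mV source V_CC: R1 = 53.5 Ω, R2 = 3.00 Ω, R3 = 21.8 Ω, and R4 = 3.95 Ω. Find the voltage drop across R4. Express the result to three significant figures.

ΣR = 53.5 + 3.00 + 21.8 + 3.95 = 82.25 Ω.
By the voltage-divider rule, V = 4.56 × 3.950/82.25 = 0.2190 mV.

V ≈ 0.219 mV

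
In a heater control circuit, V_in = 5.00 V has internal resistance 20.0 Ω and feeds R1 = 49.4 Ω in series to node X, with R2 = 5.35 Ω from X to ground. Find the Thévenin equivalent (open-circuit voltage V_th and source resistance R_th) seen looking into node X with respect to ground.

V_th ≈ 0.358 V, R_th ≈ 4.97 Ω

R1' = 20.0 + 49.4 = 69.40 Ω (source resistance + R1).
Open-circuit (no load on X): V_th = V_in · R2/(R1' + R2) = 5.00 × 5.35/(69.40 + 5.35) = 0.3579 V.
Looking into X with the source shorted: R_th = R1'·R2/(R1'+R2) = 69.40 × 5.35/74.75 = 4.967 Ω.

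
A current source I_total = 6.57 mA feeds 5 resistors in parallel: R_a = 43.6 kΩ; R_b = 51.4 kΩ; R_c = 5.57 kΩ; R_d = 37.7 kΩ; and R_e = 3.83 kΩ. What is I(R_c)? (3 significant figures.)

ΣG = 1/43.6 + 1/51.4 + 1/5.57 + 1/37.7 + 1/3.83 = 0.5095.
By the current-divider rule, I = I_total · G_k/ΣG = 6.57 × 0.3523 = 2.315 mA.

I ≈ 2.31 mA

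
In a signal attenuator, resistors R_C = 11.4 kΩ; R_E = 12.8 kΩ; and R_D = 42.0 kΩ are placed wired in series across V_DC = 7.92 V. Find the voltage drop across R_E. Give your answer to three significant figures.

V ≈ 1.53 V

Series total: ΣR = 11.4 + 12.8 + 42.0 = 66.20 kΩ.
By the voltage-divider rule, V = 7.92 × 12.80/66.20 = 1.531 V.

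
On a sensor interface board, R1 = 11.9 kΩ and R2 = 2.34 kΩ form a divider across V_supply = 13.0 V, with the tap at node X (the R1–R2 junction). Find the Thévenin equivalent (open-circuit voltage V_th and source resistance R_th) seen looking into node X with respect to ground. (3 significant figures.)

V_th ≈ 2.14 V, R_th ≈ 1.96 kΩ

V_th is the unloaded tap voltage: V_supply · R2/(R1+R2) = 13.0 × 0.1643 = 2.136 V.
Looking into X with the source shorted: R_th = R1·R2/(R1+R2) = 11.90 × 2.34/14.24 = 1.955 kΩ.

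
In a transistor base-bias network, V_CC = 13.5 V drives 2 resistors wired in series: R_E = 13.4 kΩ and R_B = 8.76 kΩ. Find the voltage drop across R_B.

V ≈ 5.34 V

Series total: ΣR = 13.4 + 8.76 = 22.16 kΩ.
Voltage divider: V = V_CC · (8.760 / 22.16) = 13.5 × 0.3953 = 5.337 V.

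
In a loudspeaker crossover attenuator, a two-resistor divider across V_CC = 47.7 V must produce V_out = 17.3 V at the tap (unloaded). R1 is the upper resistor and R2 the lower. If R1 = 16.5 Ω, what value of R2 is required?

Required fraction k = V_out/V_CC = 0.3627.
So R2 = R1 · V_out/(V_CC − V_out) = 16.5 × 17.3/(47.7 − 17.3) = 16.5 × 0.5691 = 9.390 Ω.

R2 ≈ 9.39 Ω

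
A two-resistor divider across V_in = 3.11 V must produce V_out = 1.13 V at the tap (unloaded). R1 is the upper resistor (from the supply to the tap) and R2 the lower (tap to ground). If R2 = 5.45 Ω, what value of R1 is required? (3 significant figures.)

R1 ≈ 9.55 Ω

V_out/V_in = R2/(R1+R2) = 0.3633.
Rearranging, R1 = R2·(1−k)/k = 5.45 × 1.752 = 9.550 Ω.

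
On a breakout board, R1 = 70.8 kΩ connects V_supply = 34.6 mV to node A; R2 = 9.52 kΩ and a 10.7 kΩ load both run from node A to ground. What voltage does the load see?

R2 ‖ R_L = (9.52 × 10.7)/(9.52 + 10.7) = 5.038 kΩ.
Voltage divider with the loaded lower leg: V_out = 34.6 × 5.038/(70.8 + 5.038) = 34.6 × 0.06643 = 2.298 mV.
(Unloaded it would be 4.10 mV; the load pulls it down.)

V_out ≈ 2.30 mV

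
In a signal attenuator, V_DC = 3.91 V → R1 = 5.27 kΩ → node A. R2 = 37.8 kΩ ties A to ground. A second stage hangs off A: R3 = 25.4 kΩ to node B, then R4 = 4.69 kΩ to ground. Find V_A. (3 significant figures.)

Looking into the second stage from A: R3 + R4 = 30.09 kΩ appears in parallel with R2.
Effective lower resistance at A: R2 ‖ 30.09 = 16.75 kΩ.
So V_A = 3.91 × 0.7607 = 2.974 V.

V_A ≈ 2.97 V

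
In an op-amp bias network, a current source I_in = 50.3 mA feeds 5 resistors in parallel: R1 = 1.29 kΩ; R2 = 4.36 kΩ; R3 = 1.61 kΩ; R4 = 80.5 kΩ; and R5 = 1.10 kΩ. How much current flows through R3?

I ≈ 12.3 mA

Conductances: ΣG = 1/1.29 + 1/4.36 + 1/1.61 + 1/80.5 + 1/1.10 = 2.547 (1/kΩ).
R3 takes the fraction G_k/ΣG = 0.6211/2.547 = 0.2438, so I = 50.3 × 0.2438 = 12.27 mA.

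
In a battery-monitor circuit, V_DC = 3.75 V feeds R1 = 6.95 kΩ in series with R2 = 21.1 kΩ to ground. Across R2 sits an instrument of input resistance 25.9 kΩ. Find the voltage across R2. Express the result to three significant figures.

The load sits in parallel with R2, giving an effective lower resistance R2' = R2·R_L/(R2+R_L) = 11.63 kΩ.
Now apply the divider: V_out = 3.75 × 0.6259 = 2.347 V.

V_out ≈ 2.35 V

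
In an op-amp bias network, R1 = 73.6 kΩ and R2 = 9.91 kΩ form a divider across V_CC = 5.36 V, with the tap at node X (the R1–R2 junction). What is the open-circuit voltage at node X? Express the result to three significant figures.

V_th is the unloaded tap voltage: V_CC · R2/(R1+R2) = 5.36 × 0.1187 = 0.6361 V.

V_th ≈ 0.636 V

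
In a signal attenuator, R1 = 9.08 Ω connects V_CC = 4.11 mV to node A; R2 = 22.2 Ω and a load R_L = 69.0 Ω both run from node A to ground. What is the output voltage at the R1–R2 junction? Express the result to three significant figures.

V_out ≈ 2.67 mV

First combine the lower leg with the load: R2 ‖ R_L = 16.80 Ω.
Now apply the divider: V_out = 4.11 × 0.6491 = 2.668 mV.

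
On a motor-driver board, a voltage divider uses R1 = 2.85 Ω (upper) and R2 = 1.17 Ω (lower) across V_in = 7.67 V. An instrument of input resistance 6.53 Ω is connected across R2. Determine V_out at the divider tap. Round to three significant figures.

V_out ≈ 1.98 V

The load sits in parallel with R2, giving an effective lower resistance R2' = R2·R_L/(R2+R_L) = 0.9922 Ω.
Then V_out = V_in · R2'/(R1 + R2') = 7.67 × 0.9922/3.842 = 1.981 V.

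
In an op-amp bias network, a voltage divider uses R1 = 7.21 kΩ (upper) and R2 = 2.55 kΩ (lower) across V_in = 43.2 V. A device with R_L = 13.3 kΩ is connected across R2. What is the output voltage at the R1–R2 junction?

V_out ≈ 9.89 V

The load sits in parallel with R2, giving an effective lower resistance R2' = R2·R_L/(R2+R_L) = 2.140 kΩ.
Then V_out = V_in · R2'/(R1 + R2') = 43.2 × 2.140/9.350 = 9.887 V.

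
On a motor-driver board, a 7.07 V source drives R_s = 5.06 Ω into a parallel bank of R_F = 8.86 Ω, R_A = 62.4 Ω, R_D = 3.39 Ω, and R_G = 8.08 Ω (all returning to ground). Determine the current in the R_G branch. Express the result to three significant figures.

I ≈ 0.232 A

Parallel bank: R_p = 1/(1/8.86 + 1/62.4 + 1/3.39 + 1/8.08) = 1.826 Ω.
V_A = 7.07 × 1.826/6.886 = 1.875 V.
Branch current I = V_A/R_G = 1.875/8.08 = 0.2320 A.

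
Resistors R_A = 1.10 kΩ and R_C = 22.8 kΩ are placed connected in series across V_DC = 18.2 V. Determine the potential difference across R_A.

V ≈ 0.838 V

Series total: ΣR = 1.10 + 22.8 = 23.90 kΩ.
Voltage divider: V = V_DC · (1.100 / 23.90) = 18.2 × 0.04603 = 0.8377 V.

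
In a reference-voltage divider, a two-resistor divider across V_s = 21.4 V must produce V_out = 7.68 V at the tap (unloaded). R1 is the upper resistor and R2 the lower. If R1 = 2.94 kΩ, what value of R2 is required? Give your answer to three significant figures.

The divider ratio is R2/(R1+R2) = 7.68/21.4 = 0.3589.
So R2 = R1 · V_out/(V_s − V_out) = 2.94 × 7.68/(21.4 − 7.68) = 2.94 × 0.5598 = 1.646 kΩ.

R2 ≈ 1.65 kΩ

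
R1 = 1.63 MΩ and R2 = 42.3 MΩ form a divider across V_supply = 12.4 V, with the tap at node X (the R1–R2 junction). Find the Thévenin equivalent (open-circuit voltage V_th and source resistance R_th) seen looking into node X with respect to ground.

V_th ≈ 11.9 V, R_th ≈ 1.57 MΩ

V_th is the unloaded tap voltage: V_supply · R2/(R1+R2) = 12.4 × 0.9629 = 11.94 V.
Looking into X with the source shorted: R_th = R1·R2/(R1+R2) = 1.630 × 42.3/43.93 = 1.570 MΩ.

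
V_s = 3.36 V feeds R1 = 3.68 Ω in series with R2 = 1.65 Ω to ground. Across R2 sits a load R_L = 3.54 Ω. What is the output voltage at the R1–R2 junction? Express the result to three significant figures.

The load sits in parallel with R2, giving an effective lower resistance R2' = R2·R_L/(R2+R_L) = 1.125 Ω.
Then V_out = V_s · R2'/(R1 + R2') = 3.36 × 1.125/4.805 = 0.7869 V.

V_out ≈ 0.787 V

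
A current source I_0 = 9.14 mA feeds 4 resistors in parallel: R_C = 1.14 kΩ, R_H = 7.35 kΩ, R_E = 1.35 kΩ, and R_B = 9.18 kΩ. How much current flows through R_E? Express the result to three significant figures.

Total conductance ΣG = 1/1.14 + 1/7.35 + 1/1.35 + 1/9.18 = 1.863 (units of 1/kΩ).
Current divider: I(R_E) = I_0 · G_k/ΣG = 9.14 × (0.7407/1.863) = 9.14 × 0.3976 = 3.634 mA.

I ≈ 3.63 mA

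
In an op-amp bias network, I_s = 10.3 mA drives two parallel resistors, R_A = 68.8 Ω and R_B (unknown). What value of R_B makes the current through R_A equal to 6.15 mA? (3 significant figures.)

R_B ≈ 102 Ω

Two-branch current divider: I_A = I_s · R_B/(R_A + R_B).
With f = 0.5971, R_B = R_A · f/(1−f) = 68.8 × 1.482 = 102.0 Ω.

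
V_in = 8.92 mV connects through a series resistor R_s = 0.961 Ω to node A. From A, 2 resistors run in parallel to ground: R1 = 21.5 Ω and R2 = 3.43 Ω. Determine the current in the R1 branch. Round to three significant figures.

Equivalent of the parallel group: R_p = 2.958 Ω.
V_A by voltage divider: V_A = 8.92 × 2.958/(0.961 + 2.958) = 6.733 mV.
Branch current I = V_A/R1 = 6.733/21.5 = 0.3131 mA.

I ≈ 0.313 mA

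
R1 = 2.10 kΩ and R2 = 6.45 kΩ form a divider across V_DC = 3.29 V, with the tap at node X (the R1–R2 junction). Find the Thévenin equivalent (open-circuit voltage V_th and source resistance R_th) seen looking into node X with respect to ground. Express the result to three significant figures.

V_th ≈ 2.48 V, R_th ≈ 1.58 kΩ

Open-circuit (no load on X): V_th = V_DC · R2/(R1 + R2) = 3.29 × 6.45/(2.100 + 6.45) = 2.482 V.
Looking into X with the source shorted: R_th = R1·R2/(R1+R2) = 2.100 × 6.45/8.550 = 1.584 kΩ.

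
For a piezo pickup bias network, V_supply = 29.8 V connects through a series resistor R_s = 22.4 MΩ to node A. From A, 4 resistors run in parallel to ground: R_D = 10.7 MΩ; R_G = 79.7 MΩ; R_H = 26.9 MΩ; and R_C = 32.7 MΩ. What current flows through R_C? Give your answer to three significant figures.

Parallel bank: R_p = 1/(1/10.7 + 1/79.7 + 1/26.9 + 1/32.7) = 5.755 MΩ.
V_A by voltage divider: V_A = 29.8 × 5.755/(22.4 + 5.755) = 6.091 V.
I(R_C) = V_A / R_C = 6.091/32.7 = 0.1863 µA.

I ≈ 0.186 µA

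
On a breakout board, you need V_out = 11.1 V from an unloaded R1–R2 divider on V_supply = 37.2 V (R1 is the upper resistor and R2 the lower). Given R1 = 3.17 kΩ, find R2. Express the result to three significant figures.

R2 ≈ 1.35 kΩ

Required fraction k = V_out/V_supply = 0.2984.
R2 = R1 · 0.2984/(1 − 0.2984) = 1.348 kΩ.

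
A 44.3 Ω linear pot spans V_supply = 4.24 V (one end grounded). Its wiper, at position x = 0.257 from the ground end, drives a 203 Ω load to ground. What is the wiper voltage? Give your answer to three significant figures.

The pot divides into 32.91 Ω above the wiper and 11.39 Ω below.
R_L loads the lower segment: effective lower R = 10.78 Ω.
V_out = 4.24 × 10.78/(32.91 + 10.78) = 1.046 V.

V_out ≈ 1.05 V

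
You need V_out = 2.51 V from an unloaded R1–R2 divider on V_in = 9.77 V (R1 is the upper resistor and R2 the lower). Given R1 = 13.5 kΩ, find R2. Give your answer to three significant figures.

R2 ≈ 4.67 kΩ

The divider ratio is R2/(R1+R2) = 2.51/9.77 = 0.2569.
So R2 = R1 · V_out/(V_in − V_out) = 13.5 × 2.51/(9.77 − 2.51) = 13.5 × 0.3457 = 4.667 kΩ.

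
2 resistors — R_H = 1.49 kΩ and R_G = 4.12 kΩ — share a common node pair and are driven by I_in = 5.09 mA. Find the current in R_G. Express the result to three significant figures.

I ≈ 1.35 mA

For two parallel branches, I_k = I_in · (other R)/(sum of R).
So I = 5.09 × 1.49/5.610 = 1.352 mA.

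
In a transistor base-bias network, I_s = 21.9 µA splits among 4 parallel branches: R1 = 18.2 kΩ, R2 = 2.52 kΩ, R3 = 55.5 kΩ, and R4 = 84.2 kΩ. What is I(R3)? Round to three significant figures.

Conductances: ΣG = 1/18.2 + 1/2.52 + 1/55.5 + 1/84.2 = 0.4817 (1/kΩ).
R3 takes the fraction G_k/ΣG = 0.01802/0.4817 = 0.03741, so I = 21.9 × 0.03741 = 0.8192 µA.

I ≈ 0.819 µA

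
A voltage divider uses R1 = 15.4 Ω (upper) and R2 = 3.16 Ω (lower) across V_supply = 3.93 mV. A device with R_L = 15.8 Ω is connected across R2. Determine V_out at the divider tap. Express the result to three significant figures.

The load sits in parallel with R2, giving an effective lower resistance R2' = R2·R_L/(R2+R_L) = 2.633 Ω.
Now apply the divider: V_out = 3.93 × 0.1460 = 0.5739 mV.
(Unloaded it would be 0.669 mV; the load pulls it down.)

V_out ≈ 0.574 mV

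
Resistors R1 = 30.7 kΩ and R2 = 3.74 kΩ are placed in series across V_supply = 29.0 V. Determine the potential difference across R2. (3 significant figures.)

Total series resistance ΣR = 30.7 + 3.74 = 34.44 kΩ.
V = V_supply · R/ΣR = 29.0 × 0.1086 = 3.149 V.

V ≈ 3.15 V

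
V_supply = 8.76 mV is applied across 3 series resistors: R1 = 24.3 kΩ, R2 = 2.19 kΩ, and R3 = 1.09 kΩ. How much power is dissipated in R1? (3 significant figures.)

Series current I = V_supply/ΣR = 8.76/27.58 = 0.3176 µA.
V(R1) = I·R = 7.718 mV; P = V·I = 7.718 × 0.3176 = 2.451 nW.

P ≈ 2.45 nW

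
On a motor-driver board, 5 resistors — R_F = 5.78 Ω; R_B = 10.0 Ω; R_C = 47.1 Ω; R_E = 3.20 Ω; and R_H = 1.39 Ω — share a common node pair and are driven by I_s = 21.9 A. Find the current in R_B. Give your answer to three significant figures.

Conductances: ΣG = 1/5.78 + 1/10.0 + 1/47.1 + 1/3.20 + 1/1.39 = 1.326 (1/Ω).
By the current-divider rule, I = I_s · G_k/ΣG = 21.9 × 0.07541 = 1.651 A.

I ≈ 1.65 A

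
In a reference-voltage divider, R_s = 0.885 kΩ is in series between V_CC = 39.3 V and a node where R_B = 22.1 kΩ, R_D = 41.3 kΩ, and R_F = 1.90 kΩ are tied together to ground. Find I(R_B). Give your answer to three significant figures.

Combine the parallel branches: R_p = (1/22.1 + 1/41.3 + 1/1.90)⁻¹ = 1.678 kΩ.
V_A = 39.3 × 1.678/2.563 = 25.73 V.
I(R_B) = V_A / R_B = 25.73/22.1 = 1.164 mA.

I ≈ 1.16 mA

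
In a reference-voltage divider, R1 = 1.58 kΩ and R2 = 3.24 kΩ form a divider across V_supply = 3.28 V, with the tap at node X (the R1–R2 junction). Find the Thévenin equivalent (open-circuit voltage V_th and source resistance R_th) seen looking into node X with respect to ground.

V_th ≈ 2.20 V, R_th ≈ 1.06 kΩ

V_th is the unloaded tap voltage: V_supply · R2/(R1+R2) = 3.28 × 0.6722 = 2.205 V.
With V_supply suppressed (replaced by a short), R_th = R1 ‖ R2 = (1.580 × 3.24)/(1.580 + 3.24) = 1.062 kΩ.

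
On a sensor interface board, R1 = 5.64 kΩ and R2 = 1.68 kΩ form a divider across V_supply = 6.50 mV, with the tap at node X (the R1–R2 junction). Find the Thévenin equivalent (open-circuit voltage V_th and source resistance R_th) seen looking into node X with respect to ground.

With X open, the divider is unloaded: V_th = 6.50 × 1.68/7.320 = 1.492 mV.
Zeroing V_supply shorts the top of R1 to ground, so R_th = R1 ‖ R2 = 1.294 kΩ.

V_th ≈ 1.49 mV, R_th ≈ 1.29 kΩ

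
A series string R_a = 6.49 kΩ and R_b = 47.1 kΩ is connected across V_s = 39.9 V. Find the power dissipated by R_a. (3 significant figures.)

Series current I = V_s/ΣR = 39.9/53.59 = 0.7445 mA.
V(R_a) = I·R = 4.832 V; P = V·I = 4.832 × 0.7445 = 3.598 mW.

P ≈ 3.60 mW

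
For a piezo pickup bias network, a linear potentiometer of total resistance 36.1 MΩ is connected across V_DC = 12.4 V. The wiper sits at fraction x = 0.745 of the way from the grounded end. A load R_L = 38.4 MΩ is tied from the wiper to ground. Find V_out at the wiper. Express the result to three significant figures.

Lower segment x·R_p = 26.89 MΩ; upper segment (1−x)·R_p = 9.206 MΩ.
R_L loads the lower segment: effective lower R = 15.82 MΩ.
V_out = 12.4 × 15.82/(9.206 + 15.82) = 7.838 V.

V_out ≈ 7.84 V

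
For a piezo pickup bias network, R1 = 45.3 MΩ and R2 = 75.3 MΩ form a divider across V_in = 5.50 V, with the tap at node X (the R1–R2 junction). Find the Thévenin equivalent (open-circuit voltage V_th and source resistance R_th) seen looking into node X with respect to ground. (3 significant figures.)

With X open, the divider is unloaded: V_th = 5.50 × 75.3/120.6 = 3.434 V.
Zeroing V_in shorts the top of R1 to ground, so R_th = R1 ‖ R2 = 28.28 MΩ.

V_th ≈ 3.43 V, R_th ≈ 28.3 MΩ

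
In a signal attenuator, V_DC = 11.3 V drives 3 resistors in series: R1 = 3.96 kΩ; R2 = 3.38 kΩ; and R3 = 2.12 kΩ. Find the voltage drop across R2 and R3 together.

V ≈ 6.57 V

Series total: ΣR = 3.96 + 3.38 + 2.12 = 9.460 kΩ.
R_{R2..R3} = 3.38 + 2.12 = 5.500 kΩ.
By the voltage-divider rule, V = 11.3 × 5.500/9.460 = 6.570 V.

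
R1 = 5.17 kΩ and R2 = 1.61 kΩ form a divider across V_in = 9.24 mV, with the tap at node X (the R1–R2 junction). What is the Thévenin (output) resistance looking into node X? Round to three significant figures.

Zeroing V_in shorts the top of R1 to ground, so R_th = R1 ‖ R2 = 1.228 kΩ.

R_th ≈ 1.23 kΩ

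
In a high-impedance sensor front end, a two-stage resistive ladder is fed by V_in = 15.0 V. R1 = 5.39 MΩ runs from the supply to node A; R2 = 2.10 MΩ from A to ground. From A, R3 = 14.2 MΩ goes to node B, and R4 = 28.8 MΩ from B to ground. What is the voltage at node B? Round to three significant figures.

V_B ≈ 2.72 V

Looking into the second stage from A: R3 + R4 = 43.00 MΩ appears in parallel with R2.
Effective lower resistance at A: R2 ‖ 43.00 = 2.002 MΩ.
V_A = 15.0 × 2.002/(5.39 + 2.002) = 4.063 V.
Then the unloaded second divider: V_B = V_A × R4/(R3+R4) = 4.063 × 0.6698 = 2.721 V.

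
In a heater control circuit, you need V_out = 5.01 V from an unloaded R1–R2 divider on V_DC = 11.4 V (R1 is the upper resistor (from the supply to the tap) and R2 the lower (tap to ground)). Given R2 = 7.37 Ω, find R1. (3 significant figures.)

R1 ≈ 9.40 Ω

V_out/V_DC = R2/(R1+R2) = 0.4395.
So R1 = R2 · (V_DC/V_out − 1) = 7.37 × (11.4/5.01 − 1) = 7.37 × 1.275 = 9.400 Ω.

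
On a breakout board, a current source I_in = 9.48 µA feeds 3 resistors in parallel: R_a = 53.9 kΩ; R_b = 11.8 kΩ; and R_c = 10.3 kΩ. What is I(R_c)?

I ≈ 4.59 µA

Conductances: ΣG = 1/53.9 + 1/11.8 + 1/10.3 = 0.2004 (1/kΩ).
By the current-divider rule, I = I_in · G_k/ΣG = 9.48 × 0.4845 = 4.593 µA.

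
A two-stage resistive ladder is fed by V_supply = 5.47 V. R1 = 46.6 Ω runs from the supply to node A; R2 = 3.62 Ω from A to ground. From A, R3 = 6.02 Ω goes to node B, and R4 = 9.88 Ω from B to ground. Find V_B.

V_B ≈ 0.202 V

Node A sees R2 in parallel with the series input of stage 2, R3 + R4 = 15.90 Ω.
Effective lower resistance at A: R2 ‖ 15.90 = 2.949 Ω.
First divider: V_A = V_supply · 2.949/(46.6 + 2.949) = 0.3255 V.
Stage 2 is unloaded, so V_B = V_A · R4/(R3+R4) = 0.3255 × 9.88/15.90 = 0.2023 V.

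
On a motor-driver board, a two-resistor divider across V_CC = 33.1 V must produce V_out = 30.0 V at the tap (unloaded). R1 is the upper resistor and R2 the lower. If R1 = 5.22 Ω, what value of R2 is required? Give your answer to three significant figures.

V_out/V_CC = R2/(R1+R2) = 0.9063.
R2 = R1 · 0.9063/(1 − 0.9063) = 50.52 Ω.

R2 ≈ 50.5 Ω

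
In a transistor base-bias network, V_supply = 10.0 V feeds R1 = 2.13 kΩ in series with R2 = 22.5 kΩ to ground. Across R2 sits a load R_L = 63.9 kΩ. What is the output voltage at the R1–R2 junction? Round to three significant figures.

V_out ≈ 8.87 V

First combine the lower leg with the load: R2 ‖ R_L = 16.64 kΩ.
Now apply the divider: V_out = 10.0 × 0.8865 = 8.865 V.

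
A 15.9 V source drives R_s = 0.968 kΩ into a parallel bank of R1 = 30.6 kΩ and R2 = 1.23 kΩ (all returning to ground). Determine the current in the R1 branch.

Equivalent of the parallel group: R_p = 1.182 kΩ.
V_A by voltage divider: V_A = 15.9 × 1.182/(0.968 + 1.182) = 8.743 V.
I(R1) = V_A / R1 = 8.743/30.6 = 0.2857 mA.

I ≈ 0.286 mA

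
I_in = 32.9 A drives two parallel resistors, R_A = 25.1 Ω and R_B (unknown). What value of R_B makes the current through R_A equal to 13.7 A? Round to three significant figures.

In a two-way split, I_A/I_in = R_B/(R_A + R_B).
13.7/32.9 = R_B/(R_A + R_B) → R_B = R_A · (0.4164)/(1 − 0.4164) = 25.1 × 0.7135 = 17.91 Ω.

R_B ≈ 17.9 Ω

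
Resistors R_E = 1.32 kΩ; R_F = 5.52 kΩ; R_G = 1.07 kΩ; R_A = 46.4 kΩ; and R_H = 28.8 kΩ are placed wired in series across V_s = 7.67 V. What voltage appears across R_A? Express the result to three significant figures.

Total series resistance ΣR = 1.32 + 5.52 + 1.07 + 46.4 + 28.8 = 83.11 kΩ.
V = V_s · R/ΣR = 7.67 × 0.5583 = 4.282 V.

V ≈ 4.28 V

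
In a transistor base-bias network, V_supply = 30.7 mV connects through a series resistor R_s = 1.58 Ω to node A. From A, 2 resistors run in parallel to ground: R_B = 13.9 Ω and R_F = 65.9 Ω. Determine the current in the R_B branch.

Parallel bank: R_p = 1/(1/13.9 + 1/65.9) = 11.48 Ω.
V_A by voltage divider: V_A = 30.7 × 11.48/(1.58 + 11.48) = 26.99 mV.
Branch current I = V_A/R_B = 26.99/13.9 = 1.941 mA.
(Equivalently: I_total = 2.351 mA, then current-divider fraction G_k/ΣG = 0.8258.)

I ≈ 1.94 mA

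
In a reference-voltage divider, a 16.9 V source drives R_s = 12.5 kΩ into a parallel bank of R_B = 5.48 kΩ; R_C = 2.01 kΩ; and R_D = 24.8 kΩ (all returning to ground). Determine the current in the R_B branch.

Equivalent of the parallel group: R_p = 1.388 kΩ.
V_A = 16.9 × 1.388/13.89 = 1.689 V.
I(R_B) = V_A / R_B = 1.689/5.48 = 0.3083 mA.
(Check via current divider: I_total = 1.217 mA; share G_k/ΣG = 0.2533 → same result.)

I ≈ 0.308 mA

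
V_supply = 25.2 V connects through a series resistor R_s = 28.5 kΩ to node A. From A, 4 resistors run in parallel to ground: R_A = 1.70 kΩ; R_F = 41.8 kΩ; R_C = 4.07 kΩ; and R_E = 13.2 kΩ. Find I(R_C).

Combine the parallel branches: R_p = (1/1.70 + 1/41.8 + 1/4.07 + 1/13.2)⁻¹ = 1.071 kΩ.
V_A = 25.2 × 1.071/29.57 = 0.9128 V.
Branch current I = V_A/R_C = 0.9128/4.07 = 0.2243 mA.

I ≈ 0.224 mA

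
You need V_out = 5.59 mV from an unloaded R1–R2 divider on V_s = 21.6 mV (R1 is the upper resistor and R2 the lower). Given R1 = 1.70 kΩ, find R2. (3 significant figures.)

V_out/V_s = R2/(R1+R2) = 0.2588.
R2 = R1 · 0.2588/(1 − 0.2588) = 0.5936 kΩ.

R2 ≈ 0.594 kΩ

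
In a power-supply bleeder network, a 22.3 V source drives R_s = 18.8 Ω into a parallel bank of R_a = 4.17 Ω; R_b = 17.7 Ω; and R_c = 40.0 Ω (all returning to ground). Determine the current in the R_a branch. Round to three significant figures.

I ≈ 0.760 A

Combine the parallel branches: R_p = (1/4.17 + 1/17.7 + 1/40.0)⁻¹ = 3.112 Ω.
V_A by voltage divider: V_A = 22.3 × 3.112/(18.8 + 3.112) = 3.167 V.
I(R_a) = V_A / R_a = 3.167/4.17 = 0.7596 A.
(Check via current divider: I_total = 1.018 A; share G_k/ΣG = 0.7464 → same result.)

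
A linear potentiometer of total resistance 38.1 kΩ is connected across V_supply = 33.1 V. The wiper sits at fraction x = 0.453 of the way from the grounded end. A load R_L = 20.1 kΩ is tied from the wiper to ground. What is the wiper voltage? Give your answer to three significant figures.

V_out ≈ 10.2 V

Lower segment x·R_p = 17.26 kΩ; upper segment (1−x)·R_p = 20.84 kΩ.
(x·R_p) ‖ R_L = 9.286 kΩ.
Loaded-divider output: V_out = 33.1 × 0.3082 = 10.20 V.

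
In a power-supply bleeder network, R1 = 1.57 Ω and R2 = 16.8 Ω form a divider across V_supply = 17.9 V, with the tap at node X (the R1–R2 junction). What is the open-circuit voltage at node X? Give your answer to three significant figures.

V_th is the unloaded tap voltage: V_supply · R2/(R1+R2) = 17.9 × 0.9145 = 16.37 V.

V_th ≈ 16.4 V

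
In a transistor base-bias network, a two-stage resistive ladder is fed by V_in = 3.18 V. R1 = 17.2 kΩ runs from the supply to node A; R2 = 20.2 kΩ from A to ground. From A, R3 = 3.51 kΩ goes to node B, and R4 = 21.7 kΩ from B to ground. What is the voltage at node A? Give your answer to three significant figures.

The second stage (R3 + R4 = 25.21 kΩ) loads node A in parallel with R2.
R2 ‖ (R3+R4) = 11.21 kΩ.
V_A = 3.18 × 11.21/(17.2 + 11.21) = 1.255 V.

V_A ≈ 1.26 V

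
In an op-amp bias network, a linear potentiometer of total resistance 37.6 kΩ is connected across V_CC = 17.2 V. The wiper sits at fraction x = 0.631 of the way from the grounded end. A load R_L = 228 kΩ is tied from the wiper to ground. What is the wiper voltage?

V_out ≈ 10.5 V

Split the track: R_lower = x·R_p = 23.73 kΩ, R_upper = (1−x)·R_p = 13.87 kΩ.
R_L loads the lower segment: effective lower R = 21.49 kΩ.
V_out = 17.2 × 21.49/(13.87 + 21.49) = 10.45 V.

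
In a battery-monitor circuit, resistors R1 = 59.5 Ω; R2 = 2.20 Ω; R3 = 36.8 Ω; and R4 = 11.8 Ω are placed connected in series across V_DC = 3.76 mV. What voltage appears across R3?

V ≈ 1.25 mV

Total series resistance ΣR = 59.5 + 2.20 + 36.8 + 11.8 = 110.3 Ω.
Voltage divider: V = V_DC · (36.80 / 110.3) = 3.76 × 0.3336 = 1.254 mV.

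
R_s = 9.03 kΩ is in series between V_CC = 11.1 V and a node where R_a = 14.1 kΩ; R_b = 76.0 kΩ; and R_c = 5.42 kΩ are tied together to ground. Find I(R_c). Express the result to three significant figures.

I ≈ 0.598 mA

Parallel bank: R_p = 1/(1/14.1 + 1/76.0 + 1/5.42) = 3.723 kΩ.
V_A = 11.1 × 3.723/12.75 = 3.241 V.
I(R_c) = V_A / R_c = 3.241/5.42 = 0.5979 mA.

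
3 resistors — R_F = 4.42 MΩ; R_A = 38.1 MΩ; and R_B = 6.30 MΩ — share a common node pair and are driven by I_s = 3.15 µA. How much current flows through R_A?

I ≈ 0.201 µA

ΣG = 1/4.42 + 1/38.1 + 1/6.30 = 0.4112.
R_A takes the fraction G_k/ΣG = 0.02625/0.4112 = 0.06383, so I = 3.15 × 0.06383 = 0.2011 µA.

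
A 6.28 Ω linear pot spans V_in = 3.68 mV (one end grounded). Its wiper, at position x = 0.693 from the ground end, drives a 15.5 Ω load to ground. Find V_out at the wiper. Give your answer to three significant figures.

V_out ≈ 2.35 mV

Lower segment x·R_p = 4.352 Ω; upper segment (1−x)·R_p = 1.928 Ω.
(x·R_p) ‖ R_L = 3.398 Ω.
Then V_out = V_in · 3.398/(1.928 + 3.398) = 2.348 mV.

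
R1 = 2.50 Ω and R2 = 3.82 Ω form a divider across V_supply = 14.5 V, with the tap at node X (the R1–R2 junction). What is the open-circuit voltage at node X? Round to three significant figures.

V_th ≈ 8.76 V

With X open, the divider is unloaded: V_th = 14.5 × 3.82/6.320 = 8.764 V.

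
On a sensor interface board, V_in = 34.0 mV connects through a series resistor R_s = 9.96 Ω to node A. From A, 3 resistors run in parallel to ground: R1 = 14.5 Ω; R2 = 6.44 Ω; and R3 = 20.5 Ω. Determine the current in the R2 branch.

Combine the parallel branches: R_p = (1/14.5 + 1/6.44 + 1/20.5)⁻¹ = 3.663 Ω.
Node voltage V_A = V_in · R_p/(R_s + R_p) = 34.0 × 0.2689 = 9.141 mV.
Branch current I = V_A/R2 = 9.141/6.44 = 1.419 mA.

I ≈ 1.42 mA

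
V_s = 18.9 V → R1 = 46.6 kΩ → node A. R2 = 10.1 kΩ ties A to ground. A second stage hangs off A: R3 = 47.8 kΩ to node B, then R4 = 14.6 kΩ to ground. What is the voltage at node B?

V_B ≈ 0.695 V

Looking into the second stage from A: R3 + R4 = 62.40 kΩ appears in parallel with R2.
Effective lower resistance at A: R2 ‖ 62.40 = 8.693 kΩ.
So V_A = 18.9 × 0.1572 = 2.971 V.
Stage 2 is unloaded, so V_B = V_A · R4/(R3+R4) = 2.971 × 14.6/62.40 = 0.6952 V.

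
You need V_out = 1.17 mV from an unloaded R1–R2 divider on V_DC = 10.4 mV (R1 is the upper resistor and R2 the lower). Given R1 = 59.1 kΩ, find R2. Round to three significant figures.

R2 ≈ 7.49 kΩ

The divider ratio is R2/(R1+R2) = 1.17/10.4 = 0.1125.
Rearranging, R2 = R1·k/(1−k) = 59.1 × 0.1268 = 7.492 kΩ.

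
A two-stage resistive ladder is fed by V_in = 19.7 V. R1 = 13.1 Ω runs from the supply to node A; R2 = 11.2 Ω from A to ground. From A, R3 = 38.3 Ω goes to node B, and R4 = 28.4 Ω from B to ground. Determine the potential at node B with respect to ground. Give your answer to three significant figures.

V_B ≈ 3.55 V

The second stage (R3 + R4 = 66.70 Ω) loads node A in parallel with R2.
R2 ‖ (R3+R4) = 9.590 Ω.
First divider: V_A = V_in · 9.590/(13.1 + 9.590) = 8.326 V.
Then the unloaded second divider: V_B = V_A × R4/(R3+R4) = 8.326 × 0.4258 = 3.545 V.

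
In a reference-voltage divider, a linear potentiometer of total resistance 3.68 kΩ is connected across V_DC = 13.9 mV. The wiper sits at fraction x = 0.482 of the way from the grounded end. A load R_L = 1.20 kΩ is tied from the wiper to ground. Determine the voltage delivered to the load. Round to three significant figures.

V_out ≈ 3.79 mV

The pot divides into 1.906 kΩ above the wiper and 1.774 kΩ below.
Lower segment in parallel with the load: 1.774 ‖ 1.20 = 0.7158 kΩ.
Then V_out = V_DC · 0.7158/(1.906 + 0.7158) = 3.794 mV.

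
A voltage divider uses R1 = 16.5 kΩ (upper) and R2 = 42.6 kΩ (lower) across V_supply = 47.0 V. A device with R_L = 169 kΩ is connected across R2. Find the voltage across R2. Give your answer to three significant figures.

R2 ‖ R_L = (42.6 × 169)/(42.6 + 169) = 34.02 kΩ.
Now apply the divider: V_out = 47.0 × 0.6734 = 31.65 V.
(Unloaded it would be 33.9 V; the load pulls it down.)

V_out ≈ 31.7 V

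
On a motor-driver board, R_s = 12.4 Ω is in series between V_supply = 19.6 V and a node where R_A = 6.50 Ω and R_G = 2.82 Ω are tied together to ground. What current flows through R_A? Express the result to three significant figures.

I ≈ 0.413 A

Equivalent of the parallel group: R_p = 1.967 Ω.
V_A by voltage divider: V_A = 19.6 × 1.967/(12.4 + 1.967) = 2.683 V.
Branch current I = V_A/R_A = 2.683/6.50 = 0.4128 A.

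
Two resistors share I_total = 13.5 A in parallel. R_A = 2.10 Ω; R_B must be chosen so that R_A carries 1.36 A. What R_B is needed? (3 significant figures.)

In a two-way split, I_A/I_total = R_B/(R_A + R_B).
With f = 0.1007, R_B = R_A · f/(1−f) = 2.10 × 0.1120 = 0.2353 Ω.

R_B ≈ 0.235 Ω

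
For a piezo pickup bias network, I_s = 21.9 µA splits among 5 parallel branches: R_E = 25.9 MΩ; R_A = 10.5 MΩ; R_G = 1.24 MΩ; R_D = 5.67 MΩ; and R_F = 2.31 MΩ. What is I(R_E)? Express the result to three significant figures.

Total conductance ΣG = 1/25.9 + 1/10.5 + 1/1.24 + 1/5.67 + 1/2.31 = 1.550 (units of 1/MΩ).
By the current-divider rule, I = I_s · G_k/ΣG = 21.9 × 0.02492 = 0.5457 µA.

I ≈ 0.546 µA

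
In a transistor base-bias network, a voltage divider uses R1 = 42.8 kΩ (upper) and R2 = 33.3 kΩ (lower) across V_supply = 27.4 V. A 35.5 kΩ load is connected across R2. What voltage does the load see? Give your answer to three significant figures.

The load sits in parallel with R2, giving an effective lower resistance R2' = R2·R_L/(R2+R_L) = 17.18 kΩ.
Now apply the divider: V_out = 27.4 × 0.2865 = 7.849 V.
(Unloaded it would be 12.0 V; the load pulls it down.)

V_out ≈ 7.85 V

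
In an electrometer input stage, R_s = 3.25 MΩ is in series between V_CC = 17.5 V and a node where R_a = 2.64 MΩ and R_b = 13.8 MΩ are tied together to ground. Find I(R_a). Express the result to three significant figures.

Parallel bank: R_p = 1/(1/2.64 + 1/13.8) = 2.216 MΩ.
Node voltage V_A = V_CC · R_p/(R_s + R_p) = 17.5 × 0.4054 = 7.095 V.
Branch current I = V_A/R_a = 7.095/2.64 = 2.687 µA.

I ≈ 2.69 µA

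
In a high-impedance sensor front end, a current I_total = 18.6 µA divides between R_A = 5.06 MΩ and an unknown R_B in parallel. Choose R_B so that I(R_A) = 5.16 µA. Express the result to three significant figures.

R_B ≈ 1.94 MΩ

Two-branch current divider: I_A = I_total · R_B/(R_A + R_B).
With f = 0.2774, R_B = R_A · f/(1−f) = 5.06 × 0.3839 = 1.943 MΩ.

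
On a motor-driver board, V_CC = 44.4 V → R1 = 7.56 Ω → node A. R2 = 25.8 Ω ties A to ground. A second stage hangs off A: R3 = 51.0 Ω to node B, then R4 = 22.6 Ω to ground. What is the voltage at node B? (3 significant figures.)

Node A sees R2 in parallel with the series input of stage 2, R3 + R4 = 73.60 Ω.
R2 ‖ (R3+R4) = 19.10 Ω.
First divider: V_A = V_CC · 19.10/(7.56 + 19.10) = 31.81 V.
Stage 2 is unloaded, so V_B = V_A · R4/(R3+R4) = 31.81 × 22.6/73.60 = 9.768 V.

V_B ≈ 9.77 V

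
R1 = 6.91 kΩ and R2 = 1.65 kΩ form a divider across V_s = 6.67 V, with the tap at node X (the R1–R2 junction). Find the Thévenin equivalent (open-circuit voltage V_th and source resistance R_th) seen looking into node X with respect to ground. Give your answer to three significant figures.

V_th ≈ 1.29 V, R_th ≈ 1.33 kΩ

V_th is the unloaded tap voltage: V_s · R2/(R1+R2) = 6.67 × 0.1928 = 1.286 V.
With V_s suppressed (replaced by a short), R_th = R1 ‖ R2 = (6.910 × 1.65)/(6.910 + 1.65) = 1.332 kΩ.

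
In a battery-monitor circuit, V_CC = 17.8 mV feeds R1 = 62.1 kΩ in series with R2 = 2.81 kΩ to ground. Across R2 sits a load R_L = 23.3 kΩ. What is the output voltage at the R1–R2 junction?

V_out ≈ 0.691 mV

R2 ‖ R_L = (2.81 × 23.3)/(2.81 + 23.3) = 2.508 kΩ.
Voltage divider with the loaded lower leg: V_out = 17.8 × 2.508/(62.1 + 2.508) = 17.8 × 0.03881 = 0.6909 mV.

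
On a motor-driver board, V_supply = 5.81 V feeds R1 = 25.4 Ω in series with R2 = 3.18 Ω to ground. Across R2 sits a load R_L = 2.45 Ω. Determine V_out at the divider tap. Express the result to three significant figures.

First combine the lower leg with the load: R2 ‖ R_L = 1.384 Ω.
Now apply the divider: V_out = 5.81 × 0.05167 = 0.3002 V.
(Unloaded it would be 0.646 V; the load pulls it down.)

V_out ≈ 0.300 V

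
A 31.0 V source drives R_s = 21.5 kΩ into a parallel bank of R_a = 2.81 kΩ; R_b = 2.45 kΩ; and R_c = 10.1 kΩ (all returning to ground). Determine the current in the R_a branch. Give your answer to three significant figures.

I ≈ 0.564 mA

Combine the parallel branches: R_p = (1/2.81 + 1/2.45 + 1/10.1)⁻¹ = 1.159 kΩ.
V_A by voltage divider: V_A = 31.0 × 1.159/(21.5 + 1.159) = 1.585 V.
I(R_a) = V_A / R_a = 1.585/2.81 = 0.5641 mA.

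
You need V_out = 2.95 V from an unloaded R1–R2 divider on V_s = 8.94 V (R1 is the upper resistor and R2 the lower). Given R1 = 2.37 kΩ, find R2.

R2 ≈ 1.17 kΩ

Required fraction k = V_out/V_s = 0.3300.
R2 = R1 · 0.3300/(1 − 0.3300) = 1.167 kΩ.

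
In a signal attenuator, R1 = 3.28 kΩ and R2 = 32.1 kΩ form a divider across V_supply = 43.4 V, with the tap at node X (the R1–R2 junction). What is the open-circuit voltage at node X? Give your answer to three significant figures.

V_th ≈ 39.4 V

With X open, the divider is unloaded: V_th = 43.4 × 32.1/35.38 = 39.38 V.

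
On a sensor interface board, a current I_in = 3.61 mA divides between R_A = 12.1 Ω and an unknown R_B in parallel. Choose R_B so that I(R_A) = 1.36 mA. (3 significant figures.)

The fraction through R_A equals R_B/(R_A+R_B).
1.36/3.61 = R_B/(R_A + R_B) → R_B = R_A · (0.3767)/(1 − 0.3767) = 12.1 × 0.6044 = 7.314 Ω.

R_B ≈ 7.31 Ω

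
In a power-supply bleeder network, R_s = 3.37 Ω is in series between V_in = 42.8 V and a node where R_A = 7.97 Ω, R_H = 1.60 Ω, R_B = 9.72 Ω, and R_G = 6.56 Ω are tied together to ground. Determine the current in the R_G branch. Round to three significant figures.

I ≈ 1.49 A

Parallel bank: R_p = 1/(1/7.97 + 1/1.60 + 1/9.72 + 1/6.56) = 0.9942 Ω.
Node voltage V_A = V_in · R_p/(R_s + R_p) = 42.8 × 0.2278 = 9.751 V.
Branch current I = V_A/R_G = 9.751/6.56 = 1.486 A.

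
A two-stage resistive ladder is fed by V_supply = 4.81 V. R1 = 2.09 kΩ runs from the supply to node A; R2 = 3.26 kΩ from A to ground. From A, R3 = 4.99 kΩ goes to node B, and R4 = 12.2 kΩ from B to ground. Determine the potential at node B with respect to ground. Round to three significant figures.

V_B ≈ 1.94 V

The second stage (R3 + R4 = 17.19 kΩ) loads node A in parallel with R2.
Effective lower resistance at A: R2 ‖ 17.19 = 2.740 kΩ.
So V_A = 4.81 × 0.5673 = 2.729 V.
Stage 2 is unloaded, so V_B = V_A · R4/(R3+R4) = 2.729 × 12.2/17.19 = 1.937 V.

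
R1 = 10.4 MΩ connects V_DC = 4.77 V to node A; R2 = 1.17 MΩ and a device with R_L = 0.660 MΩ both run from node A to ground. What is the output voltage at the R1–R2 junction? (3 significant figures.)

V_out ≈ 0.186 V

First combine the lower leg with the load: R2 ‖ R_L = 0.4220 MΩ.
Voltage divider with the loaded lower leg: V_out = 4.77 × 0.4220/(10.4 + 0.4220) = 4.77 × 0.03899 = 0.1860 V.
(Unloaded it would be 0.482 V; the load pulls it down.)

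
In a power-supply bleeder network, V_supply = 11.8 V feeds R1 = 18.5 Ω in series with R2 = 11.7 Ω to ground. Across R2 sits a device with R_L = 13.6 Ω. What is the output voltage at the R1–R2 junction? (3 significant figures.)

First combine the lower leg with the load: R2 ‖ R_L = 6.289 Ω.
Voltage divider with the loaded lower leg: V_out = 11.8 × 6.289/(18.5 + 6.289) = 11.8 × 0.2537 = 2.994 V.

V_out ≈ 2.99 V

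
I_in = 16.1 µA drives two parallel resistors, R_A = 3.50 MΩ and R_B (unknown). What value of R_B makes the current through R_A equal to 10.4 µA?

R_B ≈ 6.39 MΩ

Two-branch current divider: I_A = I_in · R_B/(R_A + R_B).
With f = 0.6460, R_B = R_A · f/(1−f) = 3.50 × 1.825 = 6.386 MΩ.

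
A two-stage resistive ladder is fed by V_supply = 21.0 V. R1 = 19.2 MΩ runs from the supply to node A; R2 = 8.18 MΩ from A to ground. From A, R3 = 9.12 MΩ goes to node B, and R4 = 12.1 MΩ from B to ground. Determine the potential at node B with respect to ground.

V_B ≈ 2.82 V

The second stage (R3 + R4 = 21.22 MΩ) loads node A in parallel with R2.
R2 ‖ (R3+R4) = 5.904 MΩ.
First divider: V_A = V_supply · 5.904/(19.2 + 5.904) = 4.939 V.
V_B = V_A × 0.5702 = 2.816 V.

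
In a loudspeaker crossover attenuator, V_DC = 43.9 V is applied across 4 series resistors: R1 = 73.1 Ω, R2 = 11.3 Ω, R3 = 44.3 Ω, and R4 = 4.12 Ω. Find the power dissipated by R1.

The common current is I = 43.9/132.8 = 0.3305 A.
P(R1) = I²·R1 = (0.3305)² × 73.1 = 7.986 W.

P ≈ 7.99 W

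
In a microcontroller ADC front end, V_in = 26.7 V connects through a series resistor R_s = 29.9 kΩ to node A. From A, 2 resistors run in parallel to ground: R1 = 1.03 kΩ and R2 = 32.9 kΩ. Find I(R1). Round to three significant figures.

I ≈ 0.838 mA

Equivalent of the parallel group: R_p = 0.9987 kΩ.
Node voltage V_A = V_in · R_p/(R_s + R_p) = 26.7 × 0.03232 = 0.8630 V.
Branch current I = V_A/R1 = 0.8630/1.03 = 0.8379 mA.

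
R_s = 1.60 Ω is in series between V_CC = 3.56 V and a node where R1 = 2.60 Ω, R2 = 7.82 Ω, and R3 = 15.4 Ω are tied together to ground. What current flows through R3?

I ≈ 0.120 A

Combine the parallel branches: R_p = (1/2.60 + 1/7.82 + 1/15.4)⁻¹ = 1.732 Ω.
V_A = 3.56 × 1.732/3.332 = 1.850 V.
Branch current I = V_A/R3 = 1.850/15.4 = 0.1202 A.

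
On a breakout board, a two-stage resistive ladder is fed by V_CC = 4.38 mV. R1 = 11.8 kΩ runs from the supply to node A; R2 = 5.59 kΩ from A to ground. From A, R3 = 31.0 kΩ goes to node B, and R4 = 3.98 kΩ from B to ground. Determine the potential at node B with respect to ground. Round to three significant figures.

The second stage (R3 + R4 = 34.98 kΩ) loads node A in parallel with R2.
R2 ‖ (R3+R4) = 4.820 kΩ.
First divider: V_A = V_CC · 4.820/(11.8 + 4.820) = 1.270 mV.
Stage 2 is unloaded, so V_B = V_A · R4/(R3+R4) = 1.270 × 3.98/34.98 = 0.1445 mV.

V_B ≈ 0.145 mV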